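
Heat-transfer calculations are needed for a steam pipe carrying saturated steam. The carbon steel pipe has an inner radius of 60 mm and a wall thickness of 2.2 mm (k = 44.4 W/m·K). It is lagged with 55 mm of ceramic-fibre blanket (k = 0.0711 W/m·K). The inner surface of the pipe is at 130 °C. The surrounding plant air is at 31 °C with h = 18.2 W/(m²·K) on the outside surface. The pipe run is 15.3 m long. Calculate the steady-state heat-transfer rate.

Treating each annulus and film as a series resistance:
R_carbon steel pipe wall = ln(62.2/60)/(2π×44.4×15.3) = 8.437×10^-6 K/W
R_ceramic-fibre blanket = ln(117.2/62.2)/(2π×0.0711×15.3) = 0.09269 K/W
R_outer film = 1/(h_o·2πr_oL) = 1/(18.2×2π×0.1172×15.3) = 0.004877 K/W
R_total = 0.09757 K/W
Q = ΔT/R_total = 99/0.09757

Q ≈ 1010 W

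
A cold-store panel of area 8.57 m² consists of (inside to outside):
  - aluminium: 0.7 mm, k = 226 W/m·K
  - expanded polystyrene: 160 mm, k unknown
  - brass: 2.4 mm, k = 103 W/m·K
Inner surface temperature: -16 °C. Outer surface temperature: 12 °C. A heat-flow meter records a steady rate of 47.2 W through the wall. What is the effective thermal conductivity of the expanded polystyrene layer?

k ≈ 0.0315 W/(m·K)

Using the resistance-network approach (series):
R_aluminium = L/(kA) = 0.0007/(226×8.57) = 3.614×10^-7 K/W
R_brass = L/(kA) = 0.0024/(103×8.57) = 2.719×10^-6 K/W
Sum of known resistances R_other = 3.08×10^-6 K/W
Total R = ΔT/Q = 28/47.2 = 0.5932 K/W
R_expanded polystyrene = R_total − R_other = 0.5932 K/W
k = L/(R·A) = 0.16/(0.5932×8.57)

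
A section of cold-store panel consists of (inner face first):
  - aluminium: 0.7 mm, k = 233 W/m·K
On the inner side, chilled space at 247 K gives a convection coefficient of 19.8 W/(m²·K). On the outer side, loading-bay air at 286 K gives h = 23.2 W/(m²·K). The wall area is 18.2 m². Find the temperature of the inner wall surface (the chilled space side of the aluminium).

Treating each layer as a thermal resistance in series:
R_inner film = 1/(h_i·A) = 1/(19.8×18.2) = 0.002775 K/W
R_aluminium = L/(kA) = 0.0007/(233×18.2) = 1.651×10^-7 K/W
R_outer film = 1/(h_o·A) = 1/(23.2×18.2) = 0.002368 K/W
R_total = 0.005143 K/W;  Q = ΔT/R_total = 39/0.005143 = 7582 W
T_interface = T_inner + Q·ΣR(inner→interface) = 247 + 7580×0.002775

T ≈ 268 K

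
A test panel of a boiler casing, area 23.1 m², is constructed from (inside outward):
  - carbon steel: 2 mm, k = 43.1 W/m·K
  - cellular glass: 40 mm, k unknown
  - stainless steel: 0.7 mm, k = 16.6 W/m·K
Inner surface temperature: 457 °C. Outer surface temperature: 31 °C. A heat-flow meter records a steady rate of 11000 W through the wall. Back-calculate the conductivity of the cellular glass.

k ≈ 0.0447 W/(m·K)

Series thermal resistances:
R_carbon steel = L/(kA) = 0.002/(43.1×23.1) = 2.009×10^-6 K/W
R_stainless steel = L/(kA) = 0.0007/(16.6×23.1) = 1.825×10^-6 K/W
Sum of known resistances R_other = 3.834×10^-6 K/W
Total R = ΔT/Q = 426/11000 = 0.03873 K/W
R_cellular glass = R_total − R_other = 0.03872 K/W
k = L/(R·A) = 0.04/(0.03872×23.1)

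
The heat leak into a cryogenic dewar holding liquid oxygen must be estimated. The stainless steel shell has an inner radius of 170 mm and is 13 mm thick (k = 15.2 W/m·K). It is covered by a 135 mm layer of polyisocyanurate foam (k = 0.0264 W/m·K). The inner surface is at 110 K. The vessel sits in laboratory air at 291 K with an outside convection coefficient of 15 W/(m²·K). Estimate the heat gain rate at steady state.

Q ≈ 25.7 W

For a spherical shell R = (1/r₁ − 1/r₂)/(4πk); film R = 1/(h·4πr²). In series:
R_stainless steel shell = (1/0.17 − 1/0.183)/(4π×15.2) = 0.002188 K/W
R_polyisocyanurate foam = (1/0.183 − 1/0.318)/(4π×0.0264) = 6.993 K/W
R_outer film = 1/(h·4πr_o²) = 1/(15×4π×0.318²) = 0.05246 K/W
R_total = 7.047 K/W
Q = ΔT/R_total = 181/7.047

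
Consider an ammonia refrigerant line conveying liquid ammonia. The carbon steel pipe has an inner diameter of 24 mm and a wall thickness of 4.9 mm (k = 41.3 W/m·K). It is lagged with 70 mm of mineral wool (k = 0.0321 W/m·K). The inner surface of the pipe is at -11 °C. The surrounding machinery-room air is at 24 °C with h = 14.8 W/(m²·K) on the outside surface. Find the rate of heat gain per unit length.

For a radial system each layer contributes R = ln(r_out/r_in)/(2πkL); films add R = 1/(hA).
R_carbon steel pipe wall = ln(16.9/12)/(2π×41.3×1) = 0.00132 K/W
R_mineral wool = ln(86.9/16.9)/(2π×0.0321×1) = 8.119 K/W
R_outer film = 1/(h_o·2πr_oL) = 1/(14.8×2π×0.0869×1) = 0.1237 K/W
R_total = 8.244 K/W
Q = ΔT/R_total = 35/8.244

q′ ≈ 4.25 W/m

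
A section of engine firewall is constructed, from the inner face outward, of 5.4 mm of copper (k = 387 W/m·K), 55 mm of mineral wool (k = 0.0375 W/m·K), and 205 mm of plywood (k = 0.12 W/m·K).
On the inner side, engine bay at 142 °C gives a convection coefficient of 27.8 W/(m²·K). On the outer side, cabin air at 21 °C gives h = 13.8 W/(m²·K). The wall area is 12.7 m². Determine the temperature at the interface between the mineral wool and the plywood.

Using the resistance-network approach (series):
R_inner film = 1/(h_i·A) = 1/(27.8×12.7) = 0.002832 K/W
R_copper = L/(kA) = 0.0054/(387×12.7) = 1.099×10^-6 K/W
R_mineral wool = L/(kA) = 0.055/(0.0375×12.7) = 0.1155 K/W
R_plywood = L/(kA) = 0.205/(0.12×12.7) = 0.1345 K/W
R_outer film = 1/(h_o·A) = 1/(13.8×12.7) = 0.005706 K/W
R_total = 0.2585 K/W;  Q = ΔT/R_total = 121/0.2585 = 468 W
T_interface = T_inner − Q·ΣR(inner→interface) = 142 − 468×0.1183

T ≈ 86.6 °C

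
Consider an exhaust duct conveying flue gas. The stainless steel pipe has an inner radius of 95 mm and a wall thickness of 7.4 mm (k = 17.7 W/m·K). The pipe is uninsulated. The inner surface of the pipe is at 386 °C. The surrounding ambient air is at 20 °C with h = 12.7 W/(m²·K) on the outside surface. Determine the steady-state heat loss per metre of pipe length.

For a radial system each layer contributes R = ln(r_out/r_in)/(2πkL); films add R = 1/(hA).
R_stainless steel pipe wall = ln(102.4/95)/(2π×17.7×1) = 6.745×10^-4 K/W
R_outer film = 1/(h_o·2πr_oL) = 1/(12.7×2π×0.1024×1) = 0.1224 K/W
R_total = 0.1231 K/W
Q = ΔT/R_total = 366/0.1231

q′ ≈ 2970 W/m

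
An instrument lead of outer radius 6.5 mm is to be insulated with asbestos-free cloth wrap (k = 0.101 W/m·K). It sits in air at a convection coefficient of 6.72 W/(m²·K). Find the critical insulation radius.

r_cr ≈ 15 mm

For a cylinder r_cr = k/h = 0.101/6.72
r_cr = 15 mm; since the bare radius (6.5 mm) is below r_cr, adding a thin layer of insulation will *increase* heat loss.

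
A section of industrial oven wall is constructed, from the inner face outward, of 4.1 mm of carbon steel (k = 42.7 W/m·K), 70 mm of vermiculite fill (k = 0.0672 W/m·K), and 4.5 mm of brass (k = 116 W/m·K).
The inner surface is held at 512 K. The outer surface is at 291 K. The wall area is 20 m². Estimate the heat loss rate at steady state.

Q ≈ 4240 W

Series thermal resistances:
R_carbon steel = L/(kA) = 0.0041/(42.7×20) = 4.801×10^-6 K/W
R_vermiculite fill = L/(kA) = 0.07/(0.0672×20) = 0.05208 K/W
R_brass = L/(kA) = 0.0045/(116×20) = 1.94×10^-6 K/W
R_total = 0.05209 K/W
Q = ΔT / R_total = 221 / 0.05209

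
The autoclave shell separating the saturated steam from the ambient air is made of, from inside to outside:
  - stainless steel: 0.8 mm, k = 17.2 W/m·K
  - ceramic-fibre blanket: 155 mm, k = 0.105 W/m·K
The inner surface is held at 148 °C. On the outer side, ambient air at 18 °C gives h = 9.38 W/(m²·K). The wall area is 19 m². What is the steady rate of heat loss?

Q ≈ 1560 W

Using the resistance-network approach (series):
R_stainless steel = L/(kA) = 0.0008/(17.2×19) = 2.448×10^-6 K/W
R_ceramic-fibre blanket = L/(kA) = 0.155/(0.105×19) = 0.07769 K/W
R_outer film = 1/(h_o·A) = 1/(9.38×19) = 0.005611 K/W
R_total = 0.08331 K/W
Q = ΔT / R_total = 130 / 0.08331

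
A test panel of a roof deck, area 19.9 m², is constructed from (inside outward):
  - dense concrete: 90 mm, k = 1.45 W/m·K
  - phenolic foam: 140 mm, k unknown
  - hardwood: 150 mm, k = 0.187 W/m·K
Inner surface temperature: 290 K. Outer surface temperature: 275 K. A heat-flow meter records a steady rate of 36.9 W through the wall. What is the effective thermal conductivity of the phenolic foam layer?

k ≈ 0.0194 W/(m·K)

Treating each layer as a thermal resistance in series:
R_dense concrete = L/(kA) = 0.09/(1.45×19.9) = 0.003119 K/W
R_hardwood = L/(kA) = 0.15/(0.187×19.9) = 0.04031 K/W
Sum of known resistances R_other = 0.04343 K/W
Total R = ΔT/Q = 15/36.9 = 0.4065 K/W
R_phenolic foam = R_total − R_other = 0.3631 K/W
k = L/(R·A) = 0.14/(0.3631×19.9)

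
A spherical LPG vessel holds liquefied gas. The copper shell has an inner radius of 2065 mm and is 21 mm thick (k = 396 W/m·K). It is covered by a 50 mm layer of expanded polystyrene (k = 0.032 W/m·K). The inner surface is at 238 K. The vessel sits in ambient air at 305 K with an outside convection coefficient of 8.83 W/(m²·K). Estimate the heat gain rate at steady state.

Each spherical layer contributes R = (1/r_i − 1/r_o)/(4πk):
R_copper shell = (1/2.065 − 1/2.086)/(4π×396) = 9.797×10^-7 K/W
R_expanded polystyrene = (1/2.086 − 1/2.136)/(4π×0.032) = 0.02791 K/W
R_outer film = 1/(h·4πr_o²) = 1/(8.83×4π×2.136²) = 0.001975 K/W
R_total = 0.02988 K/W
Q = ΔT/R_total = 67/0.02988

Q ≈ 2240 W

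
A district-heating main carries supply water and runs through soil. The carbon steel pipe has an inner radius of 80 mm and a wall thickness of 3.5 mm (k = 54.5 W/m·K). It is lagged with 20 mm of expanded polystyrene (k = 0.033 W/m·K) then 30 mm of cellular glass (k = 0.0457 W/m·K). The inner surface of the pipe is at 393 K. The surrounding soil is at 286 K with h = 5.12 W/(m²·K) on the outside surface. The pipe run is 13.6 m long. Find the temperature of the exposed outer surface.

Cylindrical conduction, so R = ln(r₂/r₁)/(2πkL) per layer, in series:
R_carbon steel pipe wall = ln(83.5/80)/(2π×54.5×13.6) = 9.195×10^-6 K/W
R_expanded polystyrene = ln(103.5/83.5)/(2π×0.033×13.6) = 0.07615 K/W
R_cellular glass = ln(133.5/103.5)/(2π×0.0457×13.6) = 0.06518 K/W
R_outer film = 1/(h_o·2πr_oL) = 1/(5.12×2π×0.1335×13.6) = 0.01712 K/W
R_total = 0.1585 K/W
Q = ΔT/R_total = 107/0.1585
Q = 675 W
T_interface = T_inner − Q·ΣR(inner→interface) = 393 − 675×0.1413

T ≈ 298 K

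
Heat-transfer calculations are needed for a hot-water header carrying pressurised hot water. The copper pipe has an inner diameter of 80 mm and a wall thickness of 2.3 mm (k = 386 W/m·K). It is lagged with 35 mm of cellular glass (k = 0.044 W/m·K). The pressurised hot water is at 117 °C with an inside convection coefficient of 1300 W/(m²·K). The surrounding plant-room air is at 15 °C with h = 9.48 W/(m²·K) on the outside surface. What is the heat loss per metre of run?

q′ ≈ 42.5 W/m

Radial resistances (cylindrical: R_cond = ln(r_o/r_i)/(2πkL), R_conv = 1/(h·2πrL)):
R_inner film = 1/(h_i·2πr₁L) = 1/(1300×2π×0.04×1) = 0.003061 K/W
R_copper pipe wall = ln(42.3/40)/(2π×386×1) = 2.305×10^-5 K/W
R_cellular glass = ln(77.3/42.3)/(2π×0.044×1) = 2.181 K/W
R_outer film = 1/(h_o·2πr_oL) = 1/(9.48×2π×0.0773×1) = 0.2172 K/W
R_total = 2.401 K/W
Q = ΔT/R_total = 102/2.401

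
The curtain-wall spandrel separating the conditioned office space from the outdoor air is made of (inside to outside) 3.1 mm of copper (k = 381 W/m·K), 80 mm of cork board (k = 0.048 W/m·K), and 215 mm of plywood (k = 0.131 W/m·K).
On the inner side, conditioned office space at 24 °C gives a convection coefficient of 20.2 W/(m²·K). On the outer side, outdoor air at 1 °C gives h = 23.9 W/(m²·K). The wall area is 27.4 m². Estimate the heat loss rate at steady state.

Q ≈ 185 W

Treating each layer as a thermal resistance in series:
R_inner film = 1/(h_i·A) = 1/(20.2×27.4) = 0.001807 K/W
R_copper = L/(kA) = 0.0031/(381×27.4) = 2.97×10^-7 K/W
R_cork board = L/(kA) = 0.08/(0.048×27.4) = 0.06083 K/W
R_plywood = L/(kA) = 0.215/(0.131×27.4) = 0.0599 K/W
R_outer film = 1/(h_o·A) = 1/(23.9×27.4) = 0.001527 K/W
R_total = 0.1241 K/W
Q = ΔT / R_total = 23 / 0.1241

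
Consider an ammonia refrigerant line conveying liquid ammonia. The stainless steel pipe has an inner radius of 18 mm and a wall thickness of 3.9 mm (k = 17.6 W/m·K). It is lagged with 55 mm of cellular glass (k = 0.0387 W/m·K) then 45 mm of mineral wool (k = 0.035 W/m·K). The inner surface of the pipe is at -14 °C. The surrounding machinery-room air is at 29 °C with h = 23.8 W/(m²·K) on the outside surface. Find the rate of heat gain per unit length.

q′ ≈ 5.88 W/m

Treating each annulus and film as a series resistance:
R_stainless steel pipe wall = ln(21.9/18)/(2π×17.6×1) = 0.001773 K/W
R_cellular glass = ln(76.9/21.9)/(2π×0.0387×1) = 5.165 K/W
R_mineral wool = ln(121.9/76.9)/(2π×0.035×1) = 2.095 K/W
R_outer film = 1/(h_o·2πr_oL) = 1/(23.8×2π×0.1219×1) = 0.05486 K/W
R_total = 7.317 K/W
Q = ΔT/R_total = 43/7.317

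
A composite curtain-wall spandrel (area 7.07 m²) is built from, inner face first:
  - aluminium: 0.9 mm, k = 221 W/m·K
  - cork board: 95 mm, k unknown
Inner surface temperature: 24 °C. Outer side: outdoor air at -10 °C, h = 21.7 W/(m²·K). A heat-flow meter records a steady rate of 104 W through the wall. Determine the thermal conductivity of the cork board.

Model the wall as resistances in series:
R_aluminium = L/(kA) = 0.0009/(221×7.07) = 5.76×10^-7 K/W
R_outer film = 1/(h_o·A) = 1/(21.7×7.07) = 0.006518 K/W
Sum of known resistances R_other = 0.006519 K/W
Total R = ΔT/Q = 34/104 = 0.3269 K/W
R_cork board = R_total − R_other = 0.3204 K/W
k = L/(R·A) = 0.095/(0.3204×7.07)

k ≈ 0.0419 W/(m·K)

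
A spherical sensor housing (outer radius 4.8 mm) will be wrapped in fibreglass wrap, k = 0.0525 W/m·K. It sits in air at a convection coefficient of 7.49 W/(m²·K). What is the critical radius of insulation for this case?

For a sphere r_cr = 2k/h = 2×0.0525/7.49
r_cr = 14 mm; since the bare radius (4.8 mm) is below r_cr, adding a thin layer of insulation will *increase* heat loss.

r_cr ≈ 14 mm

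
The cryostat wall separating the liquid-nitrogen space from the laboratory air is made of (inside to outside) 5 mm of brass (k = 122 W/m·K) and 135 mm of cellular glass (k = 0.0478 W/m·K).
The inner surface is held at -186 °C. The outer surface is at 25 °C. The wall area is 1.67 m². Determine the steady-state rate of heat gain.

Using the resistance-network approach (series):
R_brass = L/(kA) = 0.005/(122×1.67) = 2.454×10^-5 K/W
R_cellular glass = L/(kA) = 0.135/(0.0478×1.67) = 1.691 K/W
R_total = 1.691 K/W
Q = ΔT / R_total = 211 / 1.691

Q ≈ 125 W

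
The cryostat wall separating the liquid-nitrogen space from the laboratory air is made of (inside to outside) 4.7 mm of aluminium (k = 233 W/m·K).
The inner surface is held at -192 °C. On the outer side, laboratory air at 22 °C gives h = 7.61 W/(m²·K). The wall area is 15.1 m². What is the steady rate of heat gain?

Using the resistance-network approach (series):
R_aluminium = L/(kA) = 0.0047/(233×15.1) = 1.336×10^-6 K/W
R_outer film = 1/(h_o·A) = 1/(7.61×15.1) = 0.008702 K/W
R_total = 0.008704 K/W
Q = ΔT / R_total = 214 / 0.008704

Q ≈ 24600 W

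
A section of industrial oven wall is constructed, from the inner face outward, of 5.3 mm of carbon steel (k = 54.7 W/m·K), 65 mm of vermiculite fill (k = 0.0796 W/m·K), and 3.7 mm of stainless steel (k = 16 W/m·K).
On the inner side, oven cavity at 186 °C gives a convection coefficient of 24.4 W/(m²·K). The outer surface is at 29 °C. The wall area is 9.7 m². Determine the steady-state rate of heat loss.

Treating each layer as a thermal resistance in series:
R_inner film = 1/(h_i·A) = 1/(24.4×9.7) = 0.004225 K/W
R_carbon steel = L/(kA) = 0.0053/(54.7×9.7) = 9.989×10^-6 K/W
R_vermiculite fill = L/(kA) = 0.065/(0.0796×9.7) = 0.08418 K/W
R_stainless steel = L/(kA) = 0.0037/(16×9.7) = 2.384×10^-5 K/W
R_total = 0.08844 K/W
Q = ΔT / R_total = 157 / 0.08844

Q ≈ 1780 W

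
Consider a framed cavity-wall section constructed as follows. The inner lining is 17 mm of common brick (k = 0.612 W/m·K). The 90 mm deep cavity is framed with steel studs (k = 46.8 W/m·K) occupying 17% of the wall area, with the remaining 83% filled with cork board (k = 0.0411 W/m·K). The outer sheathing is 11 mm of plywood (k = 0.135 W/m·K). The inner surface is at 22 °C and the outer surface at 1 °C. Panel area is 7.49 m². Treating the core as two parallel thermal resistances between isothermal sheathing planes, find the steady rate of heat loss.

Sheathing layers in series; stud and cavity paths in parallel between them.
R_inner = 0.017/(0.612×7.49) = 0.003709 K/W
R_stud  = 0.09/(46.8×0.17×7.49) = 0.00151 K/W
R_cav   = 0.09/(0.0411×0.83×7.49) = 0.3522 K/W
1/R_core = 1/R_stud + 1/R_cav → R_core = 0.001504 K/W
R_outer = 0.011/(0.135×7.49) = 0.01088 K/W
R_total = 0.01609 K/W
Q = ΔT/R_total = 21/0.01609

Q ≈ 1310 W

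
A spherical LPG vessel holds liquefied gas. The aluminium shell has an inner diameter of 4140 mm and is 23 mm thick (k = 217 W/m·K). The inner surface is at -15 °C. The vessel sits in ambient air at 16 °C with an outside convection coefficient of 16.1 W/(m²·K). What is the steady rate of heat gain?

Q ≈ 27400 W

Radial (spherical) resistances in series:
R_aluminium shell = (1/2.07 − 1/2.093)/(4π×217) = 1.947×10^-6 K/W
R_outer film = 1/(h·4πr_o²) = 1/(16.1×4π×2.093²) = 0.001128 K/W
R_total = 0.00113 K/W
Q = ΔT/R_total = 31/0.00113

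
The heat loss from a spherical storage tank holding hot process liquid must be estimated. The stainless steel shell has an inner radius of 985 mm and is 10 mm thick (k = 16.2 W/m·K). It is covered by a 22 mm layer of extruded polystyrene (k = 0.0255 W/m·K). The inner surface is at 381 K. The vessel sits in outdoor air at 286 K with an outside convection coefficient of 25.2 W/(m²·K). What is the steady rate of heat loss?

Each spherical layer contributes R = (1/r_i − 1/r_o)/(4πk):
R_stainless steel shell = (1/0.985 − 1/0.995)/(4π×16.2) = 5.012×10^-5 K/W
R_extruded polystyrene = (1/0.995 − 1/1.017)/(4π×0.0255) = 0.06785 K/W
R_outer film = 1/(h·4πr_o²) = 1/(25.2×4π×1.017²) = 0.003053 K/W
R_total = 0.07095 K/W
Q = ΔT/R_total = 95/0.07095

Q ≈ 1340 W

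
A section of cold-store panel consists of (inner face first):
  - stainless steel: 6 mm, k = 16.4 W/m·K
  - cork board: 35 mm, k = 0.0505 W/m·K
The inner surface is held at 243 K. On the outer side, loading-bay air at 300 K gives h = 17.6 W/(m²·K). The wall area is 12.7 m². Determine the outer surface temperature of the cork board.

T ≈ 296 K

Series thermal resistances:
R_stainless steel = L/(kA) = 0.006/(16.4×12.7) = 2.881×10^-5 K/W
R_cork board = L/(kA) = 0.035/(0.0505×12.7) = 0.05457 K/W
R_outer film = 1/(h_o·A) = 1/(17.6×12.7) = 0.004474 K/W
R_total = 0.05908 K/W;  Q = ΔT/R_total = 57/0.05908 = 964.9 W
T_interface = T_inner + Q·ΣR(inner→interface) = 243 + 965×0.0546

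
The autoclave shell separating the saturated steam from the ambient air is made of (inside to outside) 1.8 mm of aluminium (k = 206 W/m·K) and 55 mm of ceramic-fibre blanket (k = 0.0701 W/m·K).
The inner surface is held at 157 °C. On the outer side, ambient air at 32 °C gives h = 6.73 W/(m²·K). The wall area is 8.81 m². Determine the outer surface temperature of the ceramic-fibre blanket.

T ≈ 51.9 °C

Using the resistance-network approach (series):
R_aluminium = L/(kA) = 0.0018/(206×8.81) = 9.918×10^-7 K/W
R_ceramic-fibre blanket = L/(kA) = 0.055/(0.0701×8.81) = 0.08906 K/W
R_outer film = 1/(h_o·A) = 1/(6.73×8.81) = 0.01687 K/W
R_total = 0.1059 K/W;  Q = ΔT/R_total = 125/0.1059 = 1180 W
T_interface = T_inner − Q·ΣR(inner→interface) = 157 − 1180×0.08906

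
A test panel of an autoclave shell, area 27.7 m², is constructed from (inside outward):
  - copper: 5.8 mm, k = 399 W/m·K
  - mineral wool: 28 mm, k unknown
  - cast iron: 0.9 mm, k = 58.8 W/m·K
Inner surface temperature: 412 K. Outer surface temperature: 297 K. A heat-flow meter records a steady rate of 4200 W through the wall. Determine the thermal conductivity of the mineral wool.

k ≈ 0.0369 W/(m·K)

Series thermal resistances:
R_copper = L/(kA) = 0.0058/(399×27.7) = 5.248×10^-7 K/W
R_cast iron = L/(kA) = 0.0009/(58.8×27.7) = 5.526×10^-7 K/W
Sum of known resistances R_other = 1.077×10^-6 K/W
Total R = ΔT/Q = 115/4200 = 0.02738 K/W
R_mineral wool = R_total − R_other = 0.02738 K/W
k = L/(R·A) = 0.028/(0.02738×27.7)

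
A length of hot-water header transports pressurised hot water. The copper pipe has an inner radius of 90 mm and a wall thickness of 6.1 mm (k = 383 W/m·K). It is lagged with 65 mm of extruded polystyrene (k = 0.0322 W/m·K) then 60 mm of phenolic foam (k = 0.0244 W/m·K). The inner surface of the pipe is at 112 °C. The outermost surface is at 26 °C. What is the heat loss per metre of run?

Per-layer cylindrical resistances, series-summed:
R_copper pipe wall = ln(96.1/90)/(2π×383×1) = 2.725×10^-5 K/W
R_extruded polystyrene = ln(161.1/96.1)/(2π×0.0322×1) = 2.554 K/W
R_phenolic foam = ln(221.1/161.1)/(2π×0.0244×1) = 2.065 K/W
R_total = 4.619 K/W
Q = ΔT/R_total = 86/4.619

q′ ≈ 18.6 W/m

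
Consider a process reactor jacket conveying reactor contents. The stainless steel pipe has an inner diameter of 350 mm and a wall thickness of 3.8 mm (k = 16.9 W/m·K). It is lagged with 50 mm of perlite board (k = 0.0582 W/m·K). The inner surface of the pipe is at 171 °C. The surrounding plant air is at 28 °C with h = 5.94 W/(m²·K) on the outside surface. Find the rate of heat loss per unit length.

q′ ≈ 181 W/m

Treating each annulus and film as a series resistance:
R_stainless steel pipe wall = ln(178.8/175)/(2π×16.9×1) = 2.023×10^-4 K/W
R_perlite board = ln(228.8/178.8)/(2π×0.0582×1) = 0.6743 K/W
R_outer film = 1/(h_o·2πr_oL) = 1/(5.94×2π×0.2288×1) = 0.1171 K/W
R_total = 0.7916 K/W
Q = ΔT/R_total = 143/0.7916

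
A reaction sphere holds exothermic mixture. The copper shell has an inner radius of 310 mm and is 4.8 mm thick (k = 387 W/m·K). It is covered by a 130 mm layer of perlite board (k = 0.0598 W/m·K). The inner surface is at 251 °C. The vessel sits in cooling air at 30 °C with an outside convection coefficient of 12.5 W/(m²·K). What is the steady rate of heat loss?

Q ≈ 174 W

Spherical conduction: R = (1/r_in − 1/r_out)/(4πk) per layer; series-sum.
R_copper shell = (1/0.31 − 1/0.3148)/(4π×387) = 1.011×10^-5 K/W
R_perlite board = (1/0.3148 − 1/0.4448)/(4π×0.0598) = 1.235 K/W
R_outer film = 1/(h·4πr_o²) = 1/(12.5×4π×0.4448²) = 0.03218 K/W
R_total = 1.268 K/W
Q = ΔT/R_total = 221/1.268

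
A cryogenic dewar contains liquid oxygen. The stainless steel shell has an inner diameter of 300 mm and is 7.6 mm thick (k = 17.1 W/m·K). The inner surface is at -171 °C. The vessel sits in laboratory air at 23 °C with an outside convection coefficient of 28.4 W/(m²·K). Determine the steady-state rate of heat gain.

Q ≈ 1700 W

Spherical conduction: R = (1/r_in − 1/r_out)/(4πk) per layer; series-sum.
R_stainless steel shell = (1/0.15 − 1/0.1576)/(4π×17.1) = 0.001496 K/W
R_outer film = 1/(h·4πr_o²) = 1/(28.4×4π×0.1576²) = 0.1128 K/W
R_total = 0.1143 K/W
Q = ΔT/R_total = 194/0.1143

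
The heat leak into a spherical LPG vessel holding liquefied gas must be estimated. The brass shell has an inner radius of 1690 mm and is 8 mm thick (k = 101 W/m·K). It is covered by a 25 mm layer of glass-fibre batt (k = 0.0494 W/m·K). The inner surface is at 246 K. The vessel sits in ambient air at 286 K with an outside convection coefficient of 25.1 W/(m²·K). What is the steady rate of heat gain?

Q ≈ 2700 W

Radial (spherical) resistances in series:
R_brass shell = (1/1.69 − 1/1.698)/(4π×101) = 2.197×10^-6 K/W
R_glass-fibre batt = (1/1.698 − 1/1.723)/(4π×0.0494) = 0.01377 K/W
R_outer film = 1/(h·4πr_o²) = 1/(25.1×4π×1.723²) = 0.001068 K/W
R_total = 0.01484 K/W
Q = ΔT/R_total = 40/0.01484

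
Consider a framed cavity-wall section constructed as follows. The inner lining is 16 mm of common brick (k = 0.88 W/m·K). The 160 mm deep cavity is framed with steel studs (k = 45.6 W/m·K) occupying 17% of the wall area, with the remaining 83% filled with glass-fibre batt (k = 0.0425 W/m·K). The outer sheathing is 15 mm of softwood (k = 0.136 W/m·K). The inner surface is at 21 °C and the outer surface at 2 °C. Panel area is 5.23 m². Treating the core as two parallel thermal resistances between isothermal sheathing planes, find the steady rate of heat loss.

Q ≈ 667 W

Sheathing layers in series; stud and cavity paths in parallel between them.
R_inner = 0.016/(0.88×5.23) = 0.003476 K/W
R_stud  = 0.16/(45.6×0.17×5.23) = 0.003946 K/W
R_cav   = 0.16/(0.0425×0.83×5.23) = 0.8673 K/W
1/R_core = 1/R_stud + 1/R_cav → R_core = 0.003929 K/W
R_outer = 0.015/(0.136×5.23) = 0.02109 K/W
R_total = 0.02849 K/W
Q = ΔT/R_total = 19/0.02849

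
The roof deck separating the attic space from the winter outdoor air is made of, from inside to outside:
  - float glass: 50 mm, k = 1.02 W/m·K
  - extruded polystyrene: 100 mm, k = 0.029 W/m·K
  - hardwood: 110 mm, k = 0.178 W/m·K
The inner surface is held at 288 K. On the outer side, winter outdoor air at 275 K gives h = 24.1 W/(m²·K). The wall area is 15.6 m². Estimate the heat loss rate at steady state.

Treating each layer as a thermal resistance in series:
R_float glass = L/(kA) = 0.05/(1.02×15.6) = 0.003142 K/W
R_extruded polystyrene = L/(kA) = 0.1/(0.029×15.6) = 0.221 K/W
R_hardwood = L/(kA) = 0.11/(0.178×15.6) = 0.03961 K/W
R_outer film = 1/(h_o·A) = 1/(24.1×15.6) = 0.00266 K/W
R_total = 0.2665 K/W
Q = ΔT / R_total = 13 / 0.2665

Q ≈ 48.8 W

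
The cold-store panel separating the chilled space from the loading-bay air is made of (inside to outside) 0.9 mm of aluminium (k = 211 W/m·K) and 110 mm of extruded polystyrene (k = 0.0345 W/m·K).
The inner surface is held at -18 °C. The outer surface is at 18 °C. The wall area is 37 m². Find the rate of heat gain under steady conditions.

Q ≈ 418 W

Using the resistance-network approach (series):
R_aluminium = L/(kA) = 0.0009/(211×37) = 1.153×10^-7 K/W
R_extruded polystyrene = L/(kA) = 0.11/(0.0345×37) = 0.08617 K/W
R_total = 0.08617 K/W
Q = ΔT / R_total = 36 / 0.08617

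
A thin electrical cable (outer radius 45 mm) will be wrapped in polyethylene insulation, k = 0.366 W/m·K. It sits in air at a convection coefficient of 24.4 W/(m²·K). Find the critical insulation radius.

r_cr ≈ 15 mm

For a cylinder r_cr = k/h = 0.366/24.4
r_cr = 15 mm; since the bare radius (45 mm) is above r_cr, any added insulation will reduce heat loss.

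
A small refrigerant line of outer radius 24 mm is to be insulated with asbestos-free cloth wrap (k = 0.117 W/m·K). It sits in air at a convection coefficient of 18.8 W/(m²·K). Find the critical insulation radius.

r_cr ≈ 6.22 mm

For a cylinder r_cr = k/h = 0.117/18.8
r_cr = 6.22 mm; since the bare radius (24 mm) is above r_cr, any added insulation will reduce heat loss.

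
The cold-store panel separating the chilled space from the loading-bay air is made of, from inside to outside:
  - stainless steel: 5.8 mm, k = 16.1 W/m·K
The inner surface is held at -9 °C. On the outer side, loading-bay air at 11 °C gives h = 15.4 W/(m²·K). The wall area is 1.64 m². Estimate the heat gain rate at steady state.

Series thermal resistances:
R_stainless steel = L/(kA) = 0.0058/(16.1×1.64) = 2.197×10^-4 K/W
R_outer film = 1/(h_o·A) = 1/(15.4×1.64) = 0.03959 K/W
R_total = 0.03981 K/W
Q = ΔT / R_total = 20 / 0.03981

Q ≈ 502 W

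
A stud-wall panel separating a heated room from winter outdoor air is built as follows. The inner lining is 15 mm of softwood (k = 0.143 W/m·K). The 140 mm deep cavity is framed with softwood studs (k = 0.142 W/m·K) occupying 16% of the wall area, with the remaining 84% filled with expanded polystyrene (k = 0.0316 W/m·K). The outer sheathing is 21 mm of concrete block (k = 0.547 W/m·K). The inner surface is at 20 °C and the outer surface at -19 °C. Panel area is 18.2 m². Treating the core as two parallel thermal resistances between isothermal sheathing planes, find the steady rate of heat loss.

Sheathing layers in series; stud and cavity paths in parallel between them.
R_inner = 0.015/(0.143×18.2) = 0.005763 K/W
R_stud  = 0.14/(0.142×0.16×18.2) = 0.3386 K/W
R_cav   = 0.14/(0.0316×0.84×18.2) = 0.2898 K/W
1/R_core = 1/R_stud + 1/R_cav → R_core = 0.1561 K/W
R_outer = 0.021/(0.547×18.2) = 0.002109 K/W
R_total = 0.164 K/W
Q = ΔT/R_total = 39/0.164

Q ≈ 238 W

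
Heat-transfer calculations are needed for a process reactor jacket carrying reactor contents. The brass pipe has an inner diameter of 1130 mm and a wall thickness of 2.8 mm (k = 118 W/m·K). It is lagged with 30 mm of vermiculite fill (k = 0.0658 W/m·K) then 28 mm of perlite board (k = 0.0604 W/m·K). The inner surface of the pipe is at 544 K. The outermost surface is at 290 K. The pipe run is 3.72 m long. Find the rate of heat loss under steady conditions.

Treating each annulus and film as a series resistance:
R_brass pipe wall = ln(567.8/565)/(2π×118×3.72) = 1.792×10^-6 K/W
R_vermiculite fill = ln(597.8/567.8)/(2π×0.0658×3.72) = 0.03348 K/W
R_perlite board = ln(625.8/597.8)/(2π×0.0604×3.72) = 0.03242 K/W
R_total = 0.0659 K/W
Q = ΔT/R_total = 254/0.0659

Q ≈ 3850 W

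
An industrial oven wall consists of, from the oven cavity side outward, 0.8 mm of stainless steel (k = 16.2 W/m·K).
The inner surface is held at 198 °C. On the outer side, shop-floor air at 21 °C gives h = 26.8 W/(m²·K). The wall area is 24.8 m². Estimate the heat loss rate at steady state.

Q ≈ 117000 W

Using the resistance-network approach (series):
R_stainless steel = L/(kA) = 0.0008/(16.2×24.8) = 1.991×10^-6 K/W
R_outer film = 1/(h_o·A) = 1/(26.8×24.8) = 0.001505 K/W
R_total = 0.001507 K/W
Q = ΔT / R_total = 177 / 0.001507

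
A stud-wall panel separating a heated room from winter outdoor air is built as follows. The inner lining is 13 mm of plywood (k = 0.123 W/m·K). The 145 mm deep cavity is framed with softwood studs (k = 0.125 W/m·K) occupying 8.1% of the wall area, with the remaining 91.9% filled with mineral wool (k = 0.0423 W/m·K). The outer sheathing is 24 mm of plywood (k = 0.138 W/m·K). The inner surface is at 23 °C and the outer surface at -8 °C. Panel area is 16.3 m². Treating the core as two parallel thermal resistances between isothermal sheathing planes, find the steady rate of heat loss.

Q ≈ 156 W

Sheathing layers in series; stud and cavity paths in parallel between them.
R_inner = 0.013/(0.123×16.3) = 0.006484 K/W
R_stud  = 0.145/(0.125×0.081×16.3) = 0.8786 K/W
R_cav   = 0.145/(0.0423×0.919×16.3) = 0.2288 K/W
1/R_core = 1/R_stud + 1/R_cav → R_core = 0.1815 K/W
R_outer = 0.024/(0.138×16.3) = 0.01067 K/W
R_total = 0.1987 K/W
Q = ΔT/R_total = 31/0.1987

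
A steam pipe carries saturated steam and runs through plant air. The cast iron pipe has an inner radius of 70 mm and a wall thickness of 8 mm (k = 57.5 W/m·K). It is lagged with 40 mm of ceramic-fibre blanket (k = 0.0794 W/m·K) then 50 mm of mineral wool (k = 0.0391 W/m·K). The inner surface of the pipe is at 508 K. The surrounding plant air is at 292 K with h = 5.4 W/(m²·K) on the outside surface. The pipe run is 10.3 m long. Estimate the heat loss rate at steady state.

Per-layer cylindrical resistances, series-summed:
R_cast iron pipe wall = ln(78/70)/(2π×57.5×10.3) = 2.908×10^-5 K/W
R_ceramic-fibre blanket = ln(118/78)/(2π×0.0794×10.3) = 0.08056 K/W
R_mineral wool = ln(168/118)/(2π×0.0391×10.3) = 0.1396 K/W
R_outer film = 1/(h_o·2πr_oL) = 1/(5.4×2π×0.168×10.3) = 0.01703 K/W
R_total = 0.2372 K/W
Q = ΔT/R_total = 216/0.2372

Q ≈ 910 W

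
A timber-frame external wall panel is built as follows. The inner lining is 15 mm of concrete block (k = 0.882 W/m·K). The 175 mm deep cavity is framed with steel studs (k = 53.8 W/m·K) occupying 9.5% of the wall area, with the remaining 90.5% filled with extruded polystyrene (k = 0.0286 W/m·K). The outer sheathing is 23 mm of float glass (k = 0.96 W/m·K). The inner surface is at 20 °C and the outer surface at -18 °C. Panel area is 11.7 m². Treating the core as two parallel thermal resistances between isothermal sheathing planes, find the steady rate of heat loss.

Q ≈ 5930 W

Sheathing layers in series; stud and cavity paths in parallel between them.
R_inner = 0.015/(0.882×11.7) = 0.001454 K/W
R_stud  = 0.175/(53.8×0.095×11.7) = 0.002926 K/W
R_cav   = 0.175/(0.0286×0.905×11.7) = 0.5779 K/W
1/R_core = 1/R_stud + 1/R_cav → R_core = 0.002912 K/W
R_outer = 0.023/(0.96×11.7) = 0.002048 K/W
R_total = 0.006413 K/W
Q = ΔT/R_total = 38/0.006413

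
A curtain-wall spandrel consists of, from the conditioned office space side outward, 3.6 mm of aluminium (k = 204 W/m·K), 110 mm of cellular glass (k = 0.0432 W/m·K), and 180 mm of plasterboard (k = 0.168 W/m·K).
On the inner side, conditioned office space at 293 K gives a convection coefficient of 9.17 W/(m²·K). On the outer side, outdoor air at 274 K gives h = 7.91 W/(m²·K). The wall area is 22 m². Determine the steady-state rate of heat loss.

Q ≈ 108 W

Series thermal resistances:
R_inner film = 1/(h_i·A) = 1/(9.17×22) = 0.004957 K/W
R_aluminium = L/(kA) = 0.0036/(204×22) = 8.021×10^-7 K/W
R_cellular glass = L/(kA) = 0.11/(0.0432×22) = 0.1157 K/W
R_plasterboard = L/(kA) = 0.18/(0.168×22) = 0.0487 K/W
R_outer film = 1/(h_o·A) = 1/(7.91×22) = 0.005746 K/W
R_total = 0.1751 K/W
Q = ΔT / R_total = 19 / 0.1751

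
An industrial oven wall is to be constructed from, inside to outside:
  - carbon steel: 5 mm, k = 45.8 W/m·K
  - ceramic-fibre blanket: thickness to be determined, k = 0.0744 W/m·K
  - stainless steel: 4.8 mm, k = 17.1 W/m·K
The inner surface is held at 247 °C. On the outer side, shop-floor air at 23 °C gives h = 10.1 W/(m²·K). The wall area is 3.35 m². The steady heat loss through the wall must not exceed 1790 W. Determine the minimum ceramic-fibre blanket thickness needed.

L ≈ 23.8 mm

Series thermal resistances:
R_carbon steel = L/(kA) = 0.005/(45.8×3.35) = 3.259×10^-5 K/W
R_stainless steel = L/(kA) = 0.0048/(17.1×3.35) = 8.379×10^-5 K/W
R_outer film = 1/(h_o·A) = 1/(10.1×3.35) = 0.02956 K/W
Sum of the known resistances R_other = 0.02967 K/W
Required total resistance R_tot = ΔT/Q_allow = 224/1790 = 0.1251 K/W
R_ceramic-fibre blanket = R_tot − R_other = 0.09547 K/W
L = R·k·A = 0.09547×0.0744×3.35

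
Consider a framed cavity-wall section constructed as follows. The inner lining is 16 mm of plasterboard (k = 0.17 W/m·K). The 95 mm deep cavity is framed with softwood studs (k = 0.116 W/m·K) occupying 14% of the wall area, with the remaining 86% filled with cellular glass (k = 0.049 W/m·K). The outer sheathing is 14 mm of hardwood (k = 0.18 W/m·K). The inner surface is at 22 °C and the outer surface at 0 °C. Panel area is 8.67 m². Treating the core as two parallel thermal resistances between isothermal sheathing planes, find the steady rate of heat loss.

Q ≈ 106 W

Sheathing layers in series; stud and cavity paths in parallel between them.
R_inner = 0.016/(0.17×8.67) = 0.01086 K/W
R_stud  = 0.095/(0.116×0.14×8.67) = 0.6747 K/W
R_cav   = 0.095/(0.049×0.86×8.67) = 0.26 K/W
1/R_core = 1/R_stud + 1/R_cav → R_core = 0.1877 K/W
R_outer = 0.014/(0.18×8.67) = 0.008971 K/W
R_total = 0.2075 K/W
Q = ΔT/R_total = 22/0.2075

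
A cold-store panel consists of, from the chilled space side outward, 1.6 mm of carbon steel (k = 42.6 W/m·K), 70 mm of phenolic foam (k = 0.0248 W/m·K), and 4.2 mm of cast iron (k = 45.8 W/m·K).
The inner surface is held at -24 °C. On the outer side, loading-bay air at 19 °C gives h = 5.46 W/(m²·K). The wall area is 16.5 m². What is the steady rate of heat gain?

Q ≈ 236 W

Treating each layer as a thermal resistance in series:
R_carbon steel = L/(kA) = 0.0016/(42.6×16.5) = 2.276×10^-6 K/W
R_phenolic foam = L/(kA) = 0.07/(0.0248×16.5) = 0.1711 K/W
R_cast iron = L/(kA) = 0.0042/(45.8×16.5) = 5.558×10^-6 K/W
R_outer film = 1/(h_o·A) = 1/(5.46×16.5) = 0.0111 K/W
R_total = 0.1822 K/W
Q = ΔT / R_total = 43 / 0.1822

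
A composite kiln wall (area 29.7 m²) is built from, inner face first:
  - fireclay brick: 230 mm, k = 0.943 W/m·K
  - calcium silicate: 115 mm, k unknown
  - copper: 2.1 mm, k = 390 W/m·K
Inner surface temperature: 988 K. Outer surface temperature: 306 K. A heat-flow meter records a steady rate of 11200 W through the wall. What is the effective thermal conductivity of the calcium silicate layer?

Series thermal resistances:
R_fireclay brick = L/(kA) = 0.23/(0.943×29.7) = 0.008212 K/W
R_copper = L/(kA) = 0.0021/(390×29.7) = 1.813×10^-7 K/W
Sum of known resistances R_other = 0.008212 K/W
Total R = ΔT/Q = 682/11200 = 0.06089 K/W
R_calcium silicate = R_total − R_other = 0.05268 K/W
k = L/(R·A) = 0.115/(0.05268×29.7)

k ≈ 0.0735 W/(m·K)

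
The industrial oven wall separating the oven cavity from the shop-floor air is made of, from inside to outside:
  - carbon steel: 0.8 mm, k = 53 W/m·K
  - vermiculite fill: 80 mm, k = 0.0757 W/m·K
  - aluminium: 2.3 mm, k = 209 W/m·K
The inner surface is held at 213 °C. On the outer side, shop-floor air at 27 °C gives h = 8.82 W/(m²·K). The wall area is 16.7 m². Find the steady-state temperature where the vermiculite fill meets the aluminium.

T ≈ 45 °C

Using the resistance-network approach (series):
R_carbon steel = L/(kA) = 0.0008/(53×16.7) = 9.039×10^-7 K/W
R_vermiculite fill = L/(kA) = 0.08/(0.0757×16.7) = 0.06328 K/W
R_aluminium = L/(kA) = 0.0023/(209×16.7) = 6.59×10^-7 K/W
R_outer film = 1/(h_o·A) = 1/(8.82×16.7) = 0.006789 K/W
R_total = 0.07007 K/W;  Q = ΔT/R_total = 186/0.07007 = 2654 W
T_interface = T_inner − Q·ΣR(inner→interface) = 213 − 2650×0.06328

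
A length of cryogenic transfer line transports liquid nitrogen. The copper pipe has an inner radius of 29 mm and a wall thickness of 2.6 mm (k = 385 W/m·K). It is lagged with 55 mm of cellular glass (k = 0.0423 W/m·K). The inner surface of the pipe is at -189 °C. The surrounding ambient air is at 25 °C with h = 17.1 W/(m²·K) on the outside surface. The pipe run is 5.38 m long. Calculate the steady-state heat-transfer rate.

Q ≈ 295 W

Cylindrical conduction, so R = ln(r₂/r₁)/(2πkL) per layer, in series:
R_copper pipe wall = ln(31.6/29)/(2π×385×5.38) = 6.597×10^-6 K/W
R_cellular glass = ln(86.6/31.6)/(2π×0.0423×5.38) = 0.705 K/W
R_outer film = 1/(h_o·2πr_oL) = 1/(17.1×2π×0.0866×5.38) = 0.01998 K/W
R_total = 0.725 K/W
Q = ΔT/R_total = 214/0.725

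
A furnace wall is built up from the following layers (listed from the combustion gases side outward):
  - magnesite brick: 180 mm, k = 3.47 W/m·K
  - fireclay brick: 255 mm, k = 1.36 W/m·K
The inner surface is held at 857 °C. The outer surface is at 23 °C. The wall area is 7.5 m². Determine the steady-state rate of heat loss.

Q ≈ 26100 W

Using the resistance-network approach (series):
R_magnesite brick = L/(kA) = 0.18/(3.47×7.5) = 0.006916 K/W
R_fireclay brick = L/(kA) = 0.255/(1.36×7.5) = 0.025 K/W
R_total = 0.03192 K/W
Q = ΔT / R_total = 834 / 0.03192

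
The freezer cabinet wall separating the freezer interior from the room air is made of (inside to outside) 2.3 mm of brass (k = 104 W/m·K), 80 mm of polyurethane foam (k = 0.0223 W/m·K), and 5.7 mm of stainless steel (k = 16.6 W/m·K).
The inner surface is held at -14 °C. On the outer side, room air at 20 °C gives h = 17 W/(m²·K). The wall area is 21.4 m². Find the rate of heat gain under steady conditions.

Treating each layer as a thermal resistance in series:
R_brass = L/(kA) = 0.0023/(104×21.4) = 1.033×10^-6 K/W
R_polyurethane foam = L/(kA) = 0.08/(0.0223×21.4) = 0.1676 K/W
R_stainless steel = L/(kA) = 0.0057/(16.6×21.4) = 1.605×10^-5 K/W
R_outer film = 1/(h_o·A) = 1/(17×21.4) = 0.002749 K/W
R_total = 0.1704 K/W
Q = ΔT / R_total = 34 / 0.1704

Q ≈ 200 W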